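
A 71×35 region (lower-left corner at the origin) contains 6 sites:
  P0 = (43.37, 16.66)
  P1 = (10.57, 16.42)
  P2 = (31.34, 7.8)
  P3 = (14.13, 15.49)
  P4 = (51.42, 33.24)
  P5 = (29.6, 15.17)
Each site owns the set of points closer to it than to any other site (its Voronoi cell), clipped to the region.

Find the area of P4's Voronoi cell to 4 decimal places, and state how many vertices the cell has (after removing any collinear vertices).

1. box [0,71]×[0,35]: [(0, 0) (71, 0) (71, 35) (0, 35)]
2. ⊥bis P4·P0 via (47.395,24.95): [(71, 13.4892) (71, 35) (26.6957, 35)]  |A|=476.5102
3. ⊥bis P4·P1 via (30.995,24.83): [(26.8354, 34.9322) (71, 13.4892) (71, 35) (26.8075, 35)]  |A|=476.5064
4. ⊥bis P4·P2 via (41.38,20.52): [(26.8354, 34.9322) (71, 13.4892) (71, 35) (26.8075, 35)]  |A|=476.5064
5. ⊥bis P4·P3 via (32.775,24.365): [(28.0184, 34.3578) (71, 13.4892) (71, 35) (27.7128, 35)]  |A|=476.1837
6. ⊥bis P4·P5 via (40.51,24.205): [(34.8482, 31.0418) (71, 13.4892) (71, 35) (31.5702, 35)]  |A|=466.8631
7. canonical 4-gon: [(34.8482, 31.0418) (71, 13.4892) (71, 35) (31.5702, 35)]
8. shoelace: 466.8631

Area of P4's cell: 466.8631 (4 vertices)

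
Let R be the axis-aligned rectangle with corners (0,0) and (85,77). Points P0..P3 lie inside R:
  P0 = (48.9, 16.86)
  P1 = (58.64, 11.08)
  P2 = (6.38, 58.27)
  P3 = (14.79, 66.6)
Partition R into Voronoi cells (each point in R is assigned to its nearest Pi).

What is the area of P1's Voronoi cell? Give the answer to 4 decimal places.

Area of P1's cell: 1315.9504

1. box [0,85]×[0,77]: [(0, 0) (85, 0) (85, 77) (0, 77)]
2. ⊥bis P1·P0 via (53.77,13.97): [(45.4798, 0) (85, 0) (85, 66.5963)]  |A|=1315.9504
3. ⊥bis P1·P2 via (32.51,34.675): [(45.4798, 0) (85, 0) (85, 66.5963)]  |A|=1315.9504
4. ⊥bis P1·P3 via (36.715,38.84): [(45.4798, 0) (85, 0) (85, 66.5963)]  |A|=1315.9504
5. canonical 3-gon: [(45.4798, 0) (85, 0) (85, 66.5963)]
6. shoelace: 1315.9504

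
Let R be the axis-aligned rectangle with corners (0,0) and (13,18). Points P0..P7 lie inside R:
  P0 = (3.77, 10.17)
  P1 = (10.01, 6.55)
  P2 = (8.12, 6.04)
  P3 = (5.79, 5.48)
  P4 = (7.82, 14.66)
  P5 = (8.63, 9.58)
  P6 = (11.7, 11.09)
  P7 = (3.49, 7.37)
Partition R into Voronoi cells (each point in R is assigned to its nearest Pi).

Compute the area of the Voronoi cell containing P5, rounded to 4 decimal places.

1. box [0,13]×[0,18]: [(0, 0) (13, 0) (13, 18) (0, 18)]
2. ⊥bis P5·P0 via (6.2,9.875): [(5.0012, 0) (13, 0) (13, 18) (7.1864, 18)]  |A|=124.312
3. ⊥bis P5·P1 via (9.32,8.065): [(5.7848, 6.4549) (13, 9.741) (13, 18) (7.1864, 18)]  |A|=63.3545
4. ⊥bis P5·P2 via (8.375,7.81): [(5.991, 8.1535) (8.6676, 7.7679) (13, 9.741) (13, 18) (7.1864, 18)]  |A|=61.0416
5. ⊥bis P5·P3 via (7.21,7.53): [(6.0157, 8.3572) (6.3937, 8.0954) (8.6676, 7.7679) (13, 9.741) (13, 18) (7.1864, 18)]  |A|=60.9998
6. ⊥bis P5·P4 via (8.225,12.12): [(6.4379, 11.8351) (6.0157, 8.3572) (6.3937, 8.0954) (8.6676, 7.7679) (13, 9.741) (13, 12.8814)]  |A|=26.2851
7. ⊥bis P5·P6 via (10.165,10.335): [(9.2098, 12.277) (6.4379, 11.8351) (6.0157, 8.3572) (6.3937, 8.0954) (8.6676, 7.7679) (10.9225, 8.7949)]  |A|=15.9066
8. ⊥bis P5·P7 via (6.06,8.475): [(9.2098, 12.277) (6.4379, 11.8351) (6.0366, 8.5293) (6.1509, 8.2636) (6.3937, 8.0954) (8.6676, 7.7679) (10.9225, 8.7949)]  |A|=15.894
9. canonical 7-gon: [(9.2098, 12.277) (6.4379, 11.8351) (6.0366, 8.5293) (6.1509, 8.2636) (6.3937, 8.0954) (8.6676, 7.7679) (10.9225, 8.7949)]
10. shoelace: 15.894

Area of P5's cell: 15.8940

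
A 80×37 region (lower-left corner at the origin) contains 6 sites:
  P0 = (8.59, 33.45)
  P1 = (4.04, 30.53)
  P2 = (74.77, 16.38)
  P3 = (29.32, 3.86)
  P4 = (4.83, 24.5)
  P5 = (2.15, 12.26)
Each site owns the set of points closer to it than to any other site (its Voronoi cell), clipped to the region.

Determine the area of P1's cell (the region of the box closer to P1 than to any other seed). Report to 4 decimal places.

1. box [0,80]×[0,37]: [(0, 0) (80, 0) (80, 37) (0, 37)]
2. ⊥bis P1·P0 via (6.315,31.99): [(0, 0) (26.8448, 0) (3.0998, 37) (0, 37)]  |A|=553.9758
3. ⊥bis P1·P2 via (39.405,23.455): [(0, 0) (26.8448, 0) (3.0998, 37) (0, 37)]  |A|=553.9758
4. ⊥bis P1·P3 via (16.68,17.195): [(0, 1.3843) (16.1389, 16.6821) (3.0998, 37) (0, 37)]  |A|=318.8902
5. ⊥bis P1·P4 via (4.435,27.515): [(0, 26.934) (8.8183, 28.0893) (3.0998, 37) (0, 37)]  |A|=58.1935
6. ⊥bis P1·P5 via (3.095,21.395): [(0, 26.934) (8.8183, 28.0893) (3.0998, 37) (0, 37)]  |A|=58.1935
7. canonical 4-gon: [(0, 26.934) (8.8183, 28.0893) (3.0998, 37) (0, 37)]
8. shoelace: 58.1935

Area of P1's cell: 58.1935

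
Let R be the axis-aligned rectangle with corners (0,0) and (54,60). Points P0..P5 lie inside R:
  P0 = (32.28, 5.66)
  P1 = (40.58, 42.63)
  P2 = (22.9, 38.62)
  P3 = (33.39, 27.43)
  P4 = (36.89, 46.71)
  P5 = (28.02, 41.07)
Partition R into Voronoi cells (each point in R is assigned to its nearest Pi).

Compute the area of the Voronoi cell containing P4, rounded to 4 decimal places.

Area of P4's cell: 320.4121

1. box [0,54]×[0,60]: [(0, 0) (54, 0) (54, 60) (0, 60)]
2. ⊥bis P4·P0 via (34.585,26.185): [(0, 30.069) (54, 24.0047) (54, 60) (0, 60)]  |A|=1780.0122
3. ⊥bis P4·P1 via (38.735,44.67): [(0, 30.069) (20.0955, 27.8122) (54, 58.4758) (54, 60) (0, 60)]  |A|=1195.6477
4. ⊥bis P4·P2 via (29.895,42.665): [(32.1694, 38.732) (54, 58.4758) (54, 60) (19.8707, 60)]  |A|=379.5685
5. ⊥bis P4·P3 via (35.14,37.07): [(32.1694, 38.732) (54, 58.4758) (54, 60) (19.8707, 60)]  |A|=379.5685
6. ⊥bis P4·P5 via (32.455,43.89): [(34.433, 40.7792) (54, 58.4758) (54, 60) (22.2114, 60)]  |A|=320.4121
7. canonical 4-gon: [(34.433, 40.7792) (54, 58.4758) (54, 60) (22.2114, 60)]
8. shoelace: 320.4121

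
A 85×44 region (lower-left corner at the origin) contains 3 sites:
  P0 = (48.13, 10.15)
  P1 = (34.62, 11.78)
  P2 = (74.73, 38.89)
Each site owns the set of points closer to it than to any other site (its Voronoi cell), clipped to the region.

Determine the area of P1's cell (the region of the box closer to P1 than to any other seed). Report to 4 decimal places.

Area of P1's cell: 1872.2402

1. box [0,85]×[0,44]: [(0, 0) (85, 0) (85, 44) (0, 44)]
2. ⊥bis P1·P0 via (41.375,10.965): [(0, 0) (40.0521, 0) (45.3607, 44) (0, 44)]  |A|=1879.0811
3. ⊥bis P1·P2 via (54.675,25.335): [(0, 0) (40.0521, 0) (44.8607, 39.8556) (42.0595, 44) (0, 44)]  |A|=1872.2402
4. canonical 5-gon: [(0, 0) (40.0521, 0) (44.8607, 39.8556) (42.0595, 44) (0, 44)]
5. shoelace: 1872.2402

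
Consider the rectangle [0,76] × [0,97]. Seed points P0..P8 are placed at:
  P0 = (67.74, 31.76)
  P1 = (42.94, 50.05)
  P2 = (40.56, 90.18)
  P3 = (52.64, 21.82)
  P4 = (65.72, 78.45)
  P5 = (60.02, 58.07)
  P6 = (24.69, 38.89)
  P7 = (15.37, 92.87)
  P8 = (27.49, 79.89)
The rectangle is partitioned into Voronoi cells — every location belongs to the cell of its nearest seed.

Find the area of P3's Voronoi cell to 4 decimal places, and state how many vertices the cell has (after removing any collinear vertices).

1. box [0,76]×[0,97]: [(0, 0) (76, 0) (76, 97) (0, 97)]
2. ⊥bis P3·P0 via (60.19,26.79): [(0, 0) (76, 0) (76, 2.7728) (13.9723, 97) (0, 97)]  |A|=4449.6512
3. ⊥bis P3·P1 via (47.79,35.935): [(0, 19.5141) (0, 0) (76, 0) (76, 2.7728) (52.9932, 37.7228)]  |A|=1982.4203
4. ⊥bis P3·P2 via (46.6,56): [(0, 19.5141) (0, 0) (76, 0) (76, 2.7728) (52.9932, 37.7228)]  |A|=1982.4203
5. ⊥bis P3·P4 via (59.18,50.135): [(0, 19.5141) (0, 0) (76, 0) (76, 2.7728) (52.9932, 37.7228)]  |A|=1982.4203
6. ⊥bis P3·P5 via (56.33,39.945): [(0, 19.5141) (0, 0) (76, 0) (76, 2.7728) (52.9932, 37.7228)]  |A|=1982.4203
7. ⊥bis P3·P6 via (38.665,30.355): [(40.5545, 33.4488) (20.1262, 0) (76, 0) (76, 2.7728) (52.9932, 37.7228)]  |A|=1250.1298
8. ⊥bis P3·P7 via (34.005,57.345): [(40.5545, 33.4488) (20.1262, 0) (76, 0) (76, 2.7728) (52.9932, 37.7228)]  |A|=1250.1298
9. ⊥bis P3·P8 via (40.065,50.855): [(40.5545, 33.4488) (20.1262, 0) (76, 0) (76, 2.7728) (52.9932, 37.7228)]  |A|=1250.1298
10. canonical 5-gon: [(40.5545, 33.4488) (20.1262, 0) (76, 0) (76, 2.7728) (52.9932, 37.7228)]
11. shoelace: 1250.1298

Area of P3's cell: 1250.1298 (5 vertices)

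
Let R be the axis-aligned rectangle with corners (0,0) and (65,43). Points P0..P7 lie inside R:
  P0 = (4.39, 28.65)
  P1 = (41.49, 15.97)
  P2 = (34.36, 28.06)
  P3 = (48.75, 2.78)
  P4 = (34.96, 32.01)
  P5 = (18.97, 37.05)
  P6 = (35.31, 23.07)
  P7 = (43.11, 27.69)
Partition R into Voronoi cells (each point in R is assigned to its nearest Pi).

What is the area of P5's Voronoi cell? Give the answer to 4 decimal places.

Area of P5's cell: 293.2914

1. box [0,65]×[0,43]: [(0, 0) (65, 0) (65, 43) (0, 43)]
2. ⊥bis P5·P0 via (11.68,32.85): [(30.6059, 0) (65, 0) (65, 43) (5.8323, 43)]  |A|=2011.5789
3. ⊥bis P5·P1 via (30.23,26.51): [(21.0084, 16.6585) (45.6656, 43) (5.8323, 43)]  |A|=524.6346
4. ⊥bis P5·P2 via (26.665,32.555): [(19.2063, 19.7865) (32.7664, 43) (5.8323, 43)]  |A|=312.6183
5. ⊥bis P5·P3 via (33.86,19.915): [(19.2063, 19.7865) (32.7664, 43) (5.8323, 43)]  |A|=312.6183
6. ⊥bis P5·P4 via (26.965,34.53): [(19.2063, 19.7865) (25.9645, 31.3558) (29.6347, 43) (5.8323, 43)]  |A|=294.3854
7. ⊥bis P5·P6 via (27.14,30.06): [(18.8618, 20.3844) (21.0486, 22.9403) (25.9645, 31.3558) (29.6347, 43) (5.8323, 43)]  |A|=293.2914
8. ⊥bis P5·P7 via (31.04,32.37): [(18.8618, 20.3844) (21.0486, 22.9403) (25.9645, 31.3558) (29.6347, 43) (5.8323, 43)]  |A|=293.2914
9. canonical 5-gon: [(18.8618, 20.3844) (21.0486, 22.9403) (25.9645, 31.3558) (29.6347, 43) (5.8323, 43)]
10. shoelace: 293.2914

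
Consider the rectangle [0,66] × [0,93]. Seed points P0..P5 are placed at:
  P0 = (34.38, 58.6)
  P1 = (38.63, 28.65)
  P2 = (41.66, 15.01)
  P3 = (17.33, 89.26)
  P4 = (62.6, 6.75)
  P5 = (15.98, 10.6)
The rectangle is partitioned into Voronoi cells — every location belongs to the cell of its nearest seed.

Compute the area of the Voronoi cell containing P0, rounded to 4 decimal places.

1. box [0,66]×[0,93]: [(0, 0) (66, 0) (66, 93) (0, 93)]
2. ⊥bis P0·P1 via (36.505,43.625): [(0, 38.4448) (66, 47.8104) (66, 93) (0, 93)]  |A|=3291.5765
3. ⊥bis P0·P2 via (38.02,36.805): [(0, 38.4448) (66, 47.8104) (66, 93) (0, 93)]  |A|=3291.5765
4. ⊥bis P0·P3 via (25.855,73.93): [(0, 59.5521) (0, 38.4448) (66, 47.8104) (66, 93) (60.1474, 93)]  |A|=2285.6723
5. ⊥bis P0·P4 via (48.49,32.675): [(0, 59.5521) (0, 38.4448) (66, 47.8104) (66, 93) (60.1474, 93)]  |A|=2285.6723
6. ⊥bis P0·P5 via (25.18,34.6): [(0, 59.5521) (0, 44.2523) (11.0569, 40.0138) (66, 47.8104) (66, 93) (60.1474, 93)]  |A|=2253.5656
7. canonical 6-gon: [(0, 59.5521) (0, 44.2523) (11.0569, 40.0138) (66, 47.8104) (66, 93) (60.1474, 93)]
8. shoelace: 2253.5656

Area of P0's cell: 2253.5656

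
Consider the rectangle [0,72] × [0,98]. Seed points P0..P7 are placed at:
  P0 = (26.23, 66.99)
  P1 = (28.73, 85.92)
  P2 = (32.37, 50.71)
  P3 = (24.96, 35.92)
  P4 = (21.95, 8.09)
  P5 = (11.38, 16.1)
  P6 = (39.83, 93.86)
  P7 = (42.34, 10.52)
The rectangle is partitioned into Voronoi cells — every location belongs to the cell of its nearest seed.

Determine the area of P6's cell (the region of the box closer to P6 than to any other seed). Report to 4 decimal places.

Area of P6's cell: 969.8314

1. box [0,72]×[0,98]: [(0, 0) (72, 0) (72, 98) (0, 98)]
2. ⊥bis P6·P0 via (33.03,80.425): [(0, 97.1428) (72, 60.7007) (72, 98) (0, 98)]  |A|=1373.6331
3. ⊥bis P6·P1 via (34.28,89.89): [(45.6022, 74.0617) (72, 60.7007) (72, 98) (28.4788, 98)]  |A|=1013.2213
4. ⊥bis P6·P2 via (36.1,72.285): [(45.6022, 74.0617) (55.8631, 68.8683) (72, 66.0784) (72, 98) (28.4788, 98)]  |A|=969.8314
5. ⊥bis P6·P3 via (32.395,64.89): [(45.6022, 74.0617) (55.8631, 68.8683) (72, 66.0784) (72, 98) (28.4788, 98)]  |A|=969.8314
6. ⊥bis P6·P4 via (30.89,50.975): [(45.6022, 74.0617) (55.8631, 68.8683) (72, 66.0784) (72, 98) (28.4788, 98)]  |A|=969.8314
7. ⊥bis P6·P5 via (25.605,54.98): [(45.6022, 74.0617) (55.8631, 68.8683) (72, 66.0784) (72, 98) (28.4788, 98)]  |A|=969.8314
8. ⊥bis P6·P7 via (41.085,52.19): [(45.6022, 74.0617) (55.8631, 68.8683) (72, 66.0784) (72, 98) (28.4788, 98)]  |A|=969.8314
9. canonical 5-gon: [(45.6022, 74.0617) (55.8631, 68.8683) (72, 66.0784) (72, 98) (28.4788, 98)]
10. shoelace: 969.8314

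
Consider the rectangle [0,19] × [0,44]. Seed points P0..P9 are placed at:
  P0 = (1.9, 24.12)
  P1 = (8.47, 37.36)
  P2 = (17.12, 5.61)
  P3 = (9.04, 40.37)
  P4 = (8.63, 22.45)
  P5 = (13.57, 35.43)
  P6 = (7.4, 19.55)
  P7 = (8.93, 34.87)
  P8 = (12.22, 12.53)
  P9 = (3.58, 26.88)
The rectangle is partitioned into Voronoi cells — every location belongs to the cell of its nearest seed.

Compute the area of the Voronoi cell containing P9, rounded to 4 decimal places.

Area of P9's cell: 57.6064

1. box [0,19]×[0,44]: [(0, 0) (19, 0) (19, 44) (0, 44)]
2. ⊥bis P9·P0 via (2.74,25.5): [(0, 27.1678) (19, 15.6026) (19, 44) (0, 44)]  |A|=429.6809
3. ⊥bis P9·P1 via (6.025,32.12): [(0, 34.9313) (0, 27.1678) (19, 15.6026) (19, 26.0658)]  |A|=173.1534
4. ⊥bis P9·P2 via (10.35,16.245): [(0, 34.9313) (0, 27.1678) (14.0623, 18.6082) (19, 21.7514) (19, 26.0658)]  |A|=157.973
5. ⊥bis P9·P3 via (6.31,33.625): [(0, 34.9313) (0, 27.1678) (14.0623, 18.6082) (19, 21.7514) (19, 26.0658)]  |A|=157.973
6. ⊥bis P9·P4 via (6.105,24.665): [(10.7221, 29.9283) (0, 34.9313) (0, 27.1678) (5.4112, 23.8741)]  |A|=66.7471
7. ⊥bis P9·P5 via (8.575,31.155): [(10.1667, 29.2952) (8.8954, 30.7807) (0, 34.9313) (0, 27.1678) (5.4112, 23.8741)]  |A|=65.9321
8. ⊥bis P9·P6 via (5.49,23.215): [(10.1667, 29.2952) (8.8954, 30.7807) (0, 34.9313) (0, 27.1678) (5.4112, 23.8741)]  |A|=65.9321
9. ⊥bis P9·P7 via (6.255,30.875): [(9.5923, 28.6404) (0.6502, 34.6279) (0, 34.9313) (0, 27.1678) (5.4112, 23.8741)]  |A|=57.6064
10. ⊥bis P9·P8 via (7.9,19.705): [(9.5923, 28.6404) (0.6502, 34.6279) (0, 34.9313) (0, 27.1678) (5.4112, 23.8741)]  |A|=57.6064
11. canonical 5-gon: [(9.5923, 28.6404) (0.6502, 34.6279) (0, 34.9313) (0, 27.1678) (5.4112, 23.8741)]
12. shoelace: 57.6064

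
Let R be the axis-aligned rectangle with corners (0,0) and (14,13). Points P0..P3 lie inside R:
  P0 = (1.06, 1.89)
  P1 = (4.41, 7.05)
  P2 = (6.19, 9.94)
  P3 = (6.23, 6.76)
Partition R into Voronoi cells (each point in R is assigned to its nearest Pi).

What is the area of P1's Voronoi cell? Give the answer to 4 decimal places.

Area of P1's cell: 28.7634

1. box [0,14]×[0,13]: [(0, 0) (14, 0) (14, 13) (0, 13)]
2. ⊥bis P1·P0 via (2.735,4.47): [(0, 6.2456) (9.6201, 0) (14, 0) (14, 13) (0, 13)]  |A|=151.9581
3. ⊥bis P1·P2 via (5.3,8.495): [(0, 11.7594) (0, 6.2456) (9.6201, 0) (14, 0) (14, 3.1365)]  |A|=74.2293
4. ⊥bis P1·P3 via (5.32,6.905): [(5.5489, 8.3417) (0, 11.7594) (0, 6.2456) (4.726, 3.1774)]  |A|=28.7634
5. canonical 4-gon: [(5.5489, 8.3417) (0, 11.7594) (0, 6.2456) (4.726, 3.1774)]
6. shoelace: 28.7634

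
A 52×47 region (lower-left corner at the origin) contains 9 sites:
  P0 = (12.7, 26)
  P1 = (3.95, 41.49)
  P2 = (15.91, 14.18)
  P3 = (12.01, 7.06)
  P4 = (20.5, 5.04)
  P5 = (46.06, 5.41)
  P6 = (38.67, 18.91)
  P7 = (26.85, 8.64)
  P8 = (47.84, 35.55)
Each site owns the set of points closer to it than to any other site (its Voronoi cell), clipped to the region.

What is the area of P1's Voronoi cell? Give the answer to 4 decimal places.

1. box [0,52]×[0,47]: [(0, 0) (52, 0) (52, 47) (0, 47)]
2. ⊥bis P1·P0 via (8.325,33.745): [(0, 29.0424) (31.7901, 47) (0, 47)]  |A|=285.4378
3. ⊥bis P1·P2 via (9.93,27.835): [(0, 29.0424) (31.7901, 47) (0, 47)]  |A|=285.4378
4. ⊥bis P1·P3 via (7.98,24.275): [(0, 29.0424) (31.7901, 47) (0, 47)]  |A|=285.4378
5. ⊥bis P1·P4 via (12.225,23.265): [(0, 29.0424) (31.7901, 47) (0, 47)]  |A|=285.4378
6. ⊥bis P1·P5 via (25.005,23.45): [(0, 29.0424) (31.7901, 47) (0, 47)]  |A|=285.4378
7. ⊥bis P1·P6 via (21.31,30.2): [(0, 29.0424) (31.7901, 47) (0, 47)]  |A|=285.4378
8. ⊥bis P1·P7 via (15.4,25.065): [(0, 29.0424) (31.7901, 47) (0, 47)]  |A|=285.4378
9. ⊥bis P1·P8 via (25.895,38.52): [(0, 29.0424) (26.6497, 44.0963) (27.0427, 47) (0, 47)]  |A|=278.5451
10. canonical 4-gon: [(0, 29.0424) (26.6497, 44.0963) (27.0427, 47) (0, 47)]
11. shoelace: 278.5451

Area of P1's cell: 278.5451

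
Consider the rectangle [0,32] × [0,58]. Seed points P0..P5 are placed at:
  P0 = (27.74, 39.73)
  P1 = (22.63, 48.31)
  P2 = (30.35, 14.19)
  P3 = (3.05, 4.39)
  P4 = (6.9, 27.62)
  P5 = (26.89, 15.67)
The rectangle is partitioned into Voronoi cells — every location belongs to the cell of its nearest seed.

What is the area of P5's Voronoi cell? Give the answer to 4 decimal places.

Area of P5's cell: 320.4451

1. box [0,32]×[0,58]: [(0, 0) (32, 0) (32, 58) (0, 58)]
2. ⊥bis P5·P0 via (27.315,27.7): [(0, 28.665) (0, 0) (32, 0) (32, 27.5345)]  |A|=899.1917
3. ⊥bis P5·P1 via (24.76,31.99): [(0, 28.665) (0, 0) (32, 0) (32, 27.5345)]  |A|=899.1917
4. ⊥bis P5·P2 via (28.62,14.93): [(0, 28.665) (0, 0) (22.2338, 0) (32, 22.8319) (32, 27.5345)]  |A|=787.7008
5. ⊥bis P5·P3 via (14.97,10.03): [(6.2574, 28.4439) (19.7157, 0) (22.2338, 0) (32, 22.8319) (32, 27.5345)]  |A|=417.6205
6. ⊥bis P5·P4 via (16.895,21.645): [(20.6553, 27.9353) (12.7528, 14.716) (19.7157, 0) (22.2338, 0) (32, 22.8319) (32, 27.5345)]  |A|=320.4451
7. canonical 6-gon: [(20.6553, 27.9353) (12.7528, 14.716) (19.7157, 0) (22.2338, 0) (32, 22.8319) (32, 27.5345)]
8. shoelace: 320.4451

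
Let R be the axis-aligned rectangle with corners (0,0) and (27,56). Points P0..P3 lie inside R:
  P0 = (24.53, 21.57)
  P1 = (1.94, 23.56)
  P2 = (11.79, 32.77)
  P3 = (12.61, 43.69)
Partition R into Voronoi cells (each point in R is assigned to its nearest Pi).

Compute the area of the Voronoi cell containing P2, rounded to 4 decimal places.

Area of P2's cell: 248.6564

1. box [0,27]×[0,56]: [(0, 0) (27, 0) (27, 56) (0, 56)]
2. ⊥bis P2·P0 via (18.16,27.17): [(0, 6.513) (27, 37.2255) (27, 56) (0, 56)]  |A|=921.5302
3. ⊥bis P2·P1 via (6.865,28.165): [(0, 35.507) (13.1374, 21.4568) (27, 37.2255) (27, 56) (0, 56)]  |A|=731.0774
4. ⊥bis P2·P3 via (12.2,38.23): [(0, 39.1461) (0, 35.507) (13.1374, 21.4568) (26.9119, 37.1253)]  |A|=248.6564
5. canonical 4-gon: [(0, 39.1461) (0, 35.507) (13.1374, 21.4568) (26.9119, 37.1253)]
6. shoelace: 248.6564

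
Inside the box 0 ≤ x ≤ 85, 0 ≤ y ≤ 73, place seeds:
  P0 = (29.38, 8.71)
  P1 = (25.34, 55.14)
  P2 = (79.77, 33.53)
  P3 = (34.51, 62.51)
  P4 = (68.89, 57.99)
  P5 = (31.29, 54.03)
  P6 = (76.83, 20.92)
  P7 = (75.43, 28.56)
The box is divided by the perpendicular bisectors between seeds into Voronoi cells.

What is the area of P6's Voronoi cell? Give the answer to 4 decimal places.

1. box [0,85]×[0,73]: [(0, 0) (85, 0) (85, 73) (0, 73)]
2. ⊥bis P6·P0 via (53.105,14.815): [(56.9172, 0) (85, 0) (85, 73) (38.1326, 73)]  |A|=2735.6794
3. ⊥bis P6·P1 via (51.085,38.03): [(48.2348, 33.7414) (56.9172, 0) (85, 0) (85, 73) (74.3259, 73)]  |A|=2025.2306
4. ⊥bis P6·P2 via (78.3,27.225): [(48.5186, 34.1685) (48.2348, 33.7414) (56.9172, 0) (85, 0) (85, 25.6629)]  |A|=954.524
5. ⊥bis P6·P3 via (55.67,41.715): [(48.5186, 34.1685) (48.2348, 33.7414) (56.9172, 0) (85, 0) (85, 25.6629)]  |A|=954.524
6. ⊥bis P6·P4 via (72.86,39.455): [(48.5186, 34.1685) (48.2348, 33.7414) (56.9172, 0) (85, 0) (85, 25.6629)]  |A|=954.524
7. ⊥bis P6·P5 via (54.06,37.475): [(51.2012, 33.543) (49.0479, 30.5813) (56.9172, 0) (85, 0) (85, 25.6629)]  |A|=949.256
8. ⊥bis P6·P7 via (76.13,24.74): [(83.3129, 26.0562) (51.7029, 20.2638) (56.9172, 0) (85, 0) (85, 25.6629)]  |A|=722.8852
9. canonical 5-gon: [(83.3129, 26.0562) (51.7029, 20.2638) (56.9172, 0) (85, 0) (85, 25.6629)]
10. shoelace: 722.8852

Area of P6's cell: 722.8852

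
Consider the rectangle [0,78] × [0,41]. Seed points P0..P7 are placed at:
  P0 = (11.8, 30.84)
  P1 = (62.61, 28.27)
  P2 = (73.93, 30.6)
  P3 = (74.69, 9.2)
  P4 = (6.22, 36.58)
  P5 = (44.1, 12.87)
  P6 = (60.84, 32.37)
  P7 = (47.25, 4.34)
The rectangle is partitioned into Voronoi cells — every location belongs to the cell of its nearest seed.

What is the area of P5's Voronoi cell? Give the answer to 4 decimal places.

1. box [0,78]×[0,41]: [(0, 0) (78, 0) (78, 41) (0, 41)]
2. ⊥bis P5·P0 via (27.95,21.855): [(15.791, 0) (78, 0) (78, 41) (38.6013, 41)]  |A|=2082.9578
3. ⊥bis P5·P1 via (53.355,20.57): [(37.7022, 39.3839) (15.791, 0) (70.4689, 0)]  |A|=1076.7136
4. ⊥bis P5·P2 via (59.015,21.735): [(37.7022, 39.3839) (15.791, 0) (70.4689, 0)]  |A|=1076.7136
5. ⊥bis P5·P3 via (59.395,11.035): [(59.6336, 13.0235) (37.7022, 39.3839) (15.791, 0) (58.0711, 0)]  |A|=995.9823
6. ⊥bis P5·P4 via (25.16,24.725): [(59.6336, 13.0235) (37.7022, 39.3839) (15.791, 0) (58.0711, 0)]  |A|=995.9823
7. ⊥bis P5·P6 via (52.47,22.62): [(59.6336, 13.0235) (49.5986, 25.085) (36.1636, 36.6184) (15.791, 0) (58.0711, 0)]  |A|=968.5327
8. ⊥bis P5·P7 via (45.675,8.605): [(59.165, 13.5867) (49.5986, 25.085) (36.1636, 36.6184) (15.791, 0) (22.3732, 0)]  |A|=722.5341
9. canonical 5-gon: [(59.165, 13.5867) (49.5986, 25.085) (36.1636, 36.6184) (15.791, 0) (22.3732, 0)]
10. shoelace: 722.5341

Area of P5's cell: 722.5341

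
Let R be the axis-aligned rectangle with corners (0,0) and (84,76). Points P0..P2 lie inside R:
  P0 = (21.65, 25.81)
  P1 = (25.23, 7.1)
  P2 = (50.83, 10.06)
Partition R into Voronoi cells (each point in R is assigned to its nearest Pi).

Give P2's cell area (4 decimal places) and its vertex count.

1. box [0,84]×[0,76]: [(0, 0) (84, 0) (84, 76) (0, 76)]
2. ⊥bis P2·P0 via (36.24,17.935): [(26.5595, 0) (84, 0) (84, 76) (67.5808, 76)]  |A|=2806.6687
3. ⊥bis P2·P1 via (38.03,8.58): [(36.8234, 19.0158) (39.0221, 0) (84, 0) (84, 76) (67.5808, 76)]  |A|=2688.1762
4. canonical 5-gon: [(36.8234, 19.0158) (39.0221, 0) (84, 0) (84, 76) (67.5808, 76)]
5. shoelace: 2688.1762

Area of P2's cell: 2688.1762 (5 vertices)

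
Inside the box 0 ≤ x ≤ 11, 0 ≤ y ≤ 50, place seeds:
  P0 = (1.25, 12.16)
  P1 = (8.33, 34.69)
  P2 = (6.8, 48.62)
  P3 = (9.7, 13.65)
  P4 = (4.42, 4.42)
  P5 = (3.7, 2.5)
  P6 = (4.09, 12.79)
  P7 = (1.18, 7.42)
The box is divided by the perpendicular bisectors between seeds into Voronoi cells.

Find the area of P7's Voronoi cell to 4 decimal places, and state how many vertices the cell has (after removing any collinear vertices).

1. box [0,11]×[0,50]: [(0, 0) (11, 0) (11, 50) (0, 50)]
2. ⊥bis P7·P0 via (1.215,9.79): [(0, 9.8079) (0, 0) (11, 0) (11, 9.6455)]  |A|=106.9939
3. ⊥bis P7·P1 via (4.755,21.055): [(0, 9.8079) (0, 0) (11, 0) (11, 9.6455)]  |A|=106.9939
4. ⊥bis P7·P2 via (3.99,28.02): [(0, 9.8079) (0, 0) (11, 0) (11, 9.6455)]  |A|=106.9939
5. ⊥bis P7·P3 via (5.44,10.535): [(6.0368, 9.7188) (0, 9.8079) (0, 0) (11, 0) (11, 2.9313)]  |A|=90.332
6. ⊥bis P7·P4 via (2.8,5.92): [(6.1606, 9.5495) (6.0368, 9.7188) (0, 9.8079) (0, 2.896)]  |A|=21.7965
7. ⊥bis P7·P5 via (2.44,4.96): [(1.434, 4.4447) (6.1606, 9.5495) (6.0368, 9.7188) (0, 9.8079) (0, 3.7102)]  |A|=21.2127
8. ⊥bis P7·P6 via (2.635,10.105): [(1.434, 4.4447) (5.3252, 8.6472) (3.2724, 9.7596) (0, 9.8079) (0, 3.7102)]  |A|=19.5904
9. canonical 5-gon: [(1.434, 4.4447) (5.3252, 8.6472) (3.2724, 9.7596) (0, 9.8079) (0, 3.7102)]
10. shoelace: 19.5904

Area of P7's cell: 19.5904 (5 vertices)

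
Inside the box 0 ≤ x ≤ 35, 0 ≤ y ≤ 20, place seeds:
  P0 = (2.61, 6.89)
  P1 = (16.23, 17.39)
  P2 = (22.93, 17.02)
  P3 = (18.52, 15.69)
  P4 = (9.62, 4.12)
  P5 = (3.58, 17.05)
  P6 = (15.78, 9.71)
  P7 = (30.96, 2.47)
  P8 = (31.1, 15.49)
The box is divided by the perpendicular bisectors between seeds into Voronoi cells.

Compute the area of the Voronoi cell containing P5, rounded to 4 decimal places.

Area of P5's cell: 79.6577

1. box [0,35]×[0,20]: [(0, 0) (35, 0) (35, 20) (0, 20)]
2. ⊥bis P5·P0 via (3.095,11.97): [(0, 12.2655) (35, 8.924) (35, 20) (0, 20)]  |A|=329.1848
3. ⊥bis P5·P1 via (9.905,17.22): [(0, 12.2655) (10.064, 11.3047) (9.8303, 20) (0, 20)]  |A|=81.6589
4. ⊥bis P5·P2 via (13.255,17.035): [(0, 12.2655) (10.064, 11.3047) (9.8303, 20) (0, 20)]  |A|=81.6589
5. ⊥bis P5·P3 via (11.05,16.37): [(0, 12.2655) (10.064, 11.3047) (9.8303, 20) (0, 20)]  |A|=81.6589
6. ⊥bis P5·P4 via (6.6,10.585): [(0, 12.2655) (8.467, 11.4571) (10.0401, 12.192) (9.8303, 20) (0, 20)]  |A|=80.9521
7. ⊥bis P5·P6 via (9.68,13.38): [(0, 12.2655) (8.467, 11.4571) (8.5451, 11.4936) (9.9942, 13.9022) (9.8303, 20) (0, 20)]  |A|=79.6577
8. ⊥bis P5·P7 via (17.27,9.76): [(0, 12.2655) (8.467, 11.4571) (8.5451, 11.4936) (9.9942, 13.9022) (9.8303, 20) (0, 20)]  |A|=79.6577
9. ⊥bis P5·P8 via (17.34,16.27): [(0, 12.2655) (8.467, 11.4571) (8.5451, 11.4936) (9.9942, 13.9022) (9.8303, 20) (0, 20)]  |A|=79.6577
10. canonical 6-gon: [(0, 12.2655) (8.467, 11.4571) (8.5451, 11.4936) (9.9942, 13.9022) (9.8303, 20) (0, 20)]
11. shoelace: 79.6577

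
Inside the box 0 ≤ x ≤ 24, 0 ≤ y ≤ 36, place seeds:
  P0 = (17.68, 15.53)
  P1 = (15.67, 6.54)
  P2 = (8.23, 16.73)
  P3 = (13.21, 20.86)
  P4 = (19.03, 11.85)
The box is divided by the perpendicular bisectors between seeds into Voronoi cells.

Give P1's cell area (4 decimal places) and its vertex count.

1. box [0,24]×[0,36]: [(0, 0) (24, 0) (24, 36) (0, 36)]
2. ⊥bis P1·P0 via (16.675,11.035): [(0, 14.7632) (0, 0) (24, 0) (24, 9.3973)]  |A|=289.9259
3. ⊥bis P1·P2 via (11.95,11.635): [(12.4286, 11.9844) (0, 2.91) (0, 0) (24, 0) (24, 9.3973)]  |A|=216.2664
4. ⊥bis P1·P3 via (14.44,13.7): [(12.4286, 11.9844) (0, 2.91) (0, 0) (24, 0) (24, 9.3973)]  |A|=216.2664
5. ⊥bis P1·P4 via (17.35,9.195): [(13.2221, 11.807) (12.4286, 11.9844) (0, 2.91) (0, 0) (24, 0) (24, 4.9871)]  |A|=192.5001
6. canonical 6-gon: [(13.2221, 11.807) (12.4286, 11.9844) (0, 2.91) (0, 0) (24, 0) (24, 4.9871)]
7. shoelace: 192.5001

Area of P1's cell: 192.5001 (6 vertices)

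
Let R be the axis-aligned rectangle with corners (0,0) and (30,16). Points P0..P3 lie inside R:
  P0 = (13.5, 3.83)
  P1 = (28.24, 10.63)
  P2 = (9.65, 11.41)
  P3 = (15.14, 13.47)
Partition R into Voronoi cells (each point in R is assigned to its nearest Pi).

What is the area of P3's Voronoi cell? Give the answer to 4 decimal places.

1. box [0,30]×[0,16]: [(0, 0) (30, 0) (30, 16) (0, 16)]
2. ⊥bis P3·P0 via (14.32,8.65): [(0, 11.0862) (30, 5.9824) (30, 16) (0, 16)]  |A|=223.9705
3. ⊥bis P3·P1 via (21.69,12.05): [(0, 11.0862) (20.717, 7.5617) (22.5463, 16) (0, 16)]  |A|=146.0259
4. ⊥bis P3·P2 via (12.395,12.44): [(13.7828, 8.7414) (20.717, 7.5617) (22.5463, 16) (11.0592, 16)]  |A|=72.0255
5. canonical 4-gon: [(13.7828, 8.7414) (20.717, 7.5617) (22.5463, 16) (11.0592, 16)]
6. shoelace: 72.0255

Area of P3's cell: 72.0255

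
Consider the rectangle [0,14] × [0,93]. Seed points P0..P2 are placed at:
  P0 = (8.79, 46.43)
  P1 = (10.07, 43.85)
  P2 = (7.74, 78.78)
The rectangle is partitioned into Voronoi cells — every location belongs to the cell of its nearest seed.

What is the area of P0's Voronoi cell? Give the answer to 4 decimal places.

Area of P0's cell: 260.8133

1. box [0,14]×[0,93]: [(0, 0) (14, 0) (14, 93) (0, 93)]
2. ⊥bis P0·P1 via (9.43,45.14): [(0, 40.4616) (14, 47.4073) (14, 93) (0, 93)]  |A|=686.9181
3. ⊥bis P0·P2 via (8.265,62.605): [(0, 62.3367) (0, 40.4616) (14, 47.4073) (14, 62.7911)]  |A|=260.8133
4. canonical 4-gon: [(0, 62.3367) (0, 40.4616) (14, 47.4073) (14, 62.7911)]
5. shoelace: 260.8133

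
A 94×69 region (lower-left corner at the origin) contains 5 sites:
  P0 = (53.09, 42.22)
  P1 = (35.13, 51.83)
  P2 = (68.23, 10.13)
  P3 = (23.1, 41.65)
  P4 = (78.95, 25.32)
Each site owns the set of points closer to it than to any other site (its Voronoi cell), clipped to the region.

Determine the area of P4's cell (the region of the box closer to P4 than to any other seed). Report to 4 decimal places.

1. box [0,94]×[0,69]: [(0, 0) (94, 0) (94, 69) (0, 69)]
2. ⊥bis P4·P0 via (66.02,33.77): [(43.9507, 0) (94, 0) (94, 69) (89.0435, 69)]  |A|=1897.7023
3. ⊥bis P4·P1 via (57.04,38.575): [(43.9507, 0) (94, 0) (94, 69) (89.0435, 69)]  |A|=1897.7023
4. ⊥bis P4·P2 via (73.59,17.725): [(61.2333, 26.4455) (94, 3.3211) (94, 69) (89.0435, 69)]  |A|=1181.5022
5. ⊥bis P4·P3 via (51.025,33.485): [(61.2333, 26.4455) (94, 3.3211) (94, 69) (89.0435, 69)]  |A|=1181.5022
6. canonical 4-gon: [(61.2333, 26.4455) (94, 3.3211) (94, 69) (89.0435, 69)]
7. shoelace: 1181.5022

Area of P4's cell: 1181.5022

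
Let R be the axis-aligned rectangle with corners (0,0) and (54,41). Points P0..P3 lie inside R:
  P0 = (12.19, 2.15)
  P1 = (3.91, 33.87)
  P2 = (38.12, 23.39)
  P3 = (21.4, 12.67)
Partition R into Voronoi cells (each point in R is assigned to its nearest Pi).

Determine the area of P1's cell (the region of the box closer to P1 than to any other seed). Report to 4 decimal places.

Area of P1's cell: 424.3763

1. box [0,54]×[0,41]: [(0, 0) (54, 0) (54, 41) (0, 41)]
2. ⊥bis P1·P0 via (8.05,18.01): [(0, 15.9087) (54, 30.0045) (54, 41) (0, 41)]  |A|=974.3439
3. ⊥bis P1·P2 via (21.015,28.63): [(0, 15.9087) (18.6057, 20.7654) (24.8045, 41) (0, 41)]  |A|=484.3754
4. ⊥bis P1·P3 via (12.655,23.27): [(0, 15.9087) (5.4596, 17.3338) (21.6451, 30.6868) (24.8045, 41) (0, 41)]  |A|=424.3763
5. canonical 5-gon: [(0, 15.9087) (5.4596, 17.3338) (21.6451, 30.6868) (24.8045, 41) (0, 41)]
6. shoelace: 424.3763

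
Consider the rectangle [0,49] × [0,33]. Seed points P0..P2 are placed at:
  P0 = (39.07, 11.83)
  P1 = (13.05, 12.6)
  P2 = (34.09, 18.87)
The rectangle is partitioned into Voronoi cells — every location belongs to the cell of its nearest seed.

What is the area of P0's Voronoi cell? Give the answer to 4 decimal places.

Area of P0's cell: 369.4725

1. box [0,49]×[0,33]: [(0, 0) (49, 0) (49, 33) (0, 33)]
2. ⊥bis P0·P1 via (26.06,12.215): [(25.6985, 0) (49, 0) (49, 33) (26.6751, 33)]  |A|=752.8355
3. ⊥bis P0·P2 via (36.58,15.35): [(25.9298, 7.8162) (25.6985, 0) (49, 0) (49, 24.1357)]  |A|=369.4725
4. canonical 4-gon: [(25.9298, 7.8162) (25.6985, 0) (49, 0) (49, 24.1357)]
5. shoelace: 369.4725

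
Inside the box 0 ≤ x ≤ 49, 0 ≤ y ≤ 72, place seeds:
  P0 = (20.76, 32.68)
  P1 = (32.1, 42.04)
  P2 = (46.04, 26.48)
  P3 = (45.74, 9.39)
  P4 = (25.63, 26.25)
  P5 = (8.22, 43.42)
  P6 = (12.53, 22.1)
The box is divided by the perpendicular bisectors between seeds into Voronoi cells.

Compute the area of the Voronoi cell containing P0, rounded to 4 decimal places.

1. box [0,49]×[0,72]: [(0, 0) (49, 0) (49, 72) (0, 72)]
2. ⊥bis P0·P1 via (26.43,37.36): [(0, 69.381) (0, 0) (49, 0) (49, 10.0156)]  |A|=1945.2152
3. ⊥bis P0·P2 via (33.4,29.58): [(33.2744, 29.0678) (0, 69.381) (0, 0) (26.1454, 0)]  |A|=1534.2986
4. ⊥bis P0·P3 via (33.25,21.035): [(30.6098, 18.2032) (33.2744, 29.0678) (0, 69.381) (0, 0) (13.6381, 0)]  |A|=1420.4619
5. ⊥bis P0·P4 via (23.195,29.465): [(29.1954, 34.0096) (0, 69.381) (0, 11.8974)]  |A|=839.1275
6. ⊥bis P0·P5 via (14.49,38.05): [(29.1954, 34.0096) (20.2802, 44.8107) (0, 21.1315) (0, 11.8974)]  |A|=349.8723
7. ⊥bis P0·P6 via (16.645,27.39): [(18.5247, 25.9278) (29.1954, 34.0096) (20.2802, 44.8107) (9.8723, 32.6584)]  |A|=181.2518
8. canonical 4-gon: [(18.5247, 25.9278) (29.1954, 34.0096) (20.2802, 44.8107) (9.8723, 32.6584)]
9. shoelace: 181.2518

Area of P0's cell: 181.2518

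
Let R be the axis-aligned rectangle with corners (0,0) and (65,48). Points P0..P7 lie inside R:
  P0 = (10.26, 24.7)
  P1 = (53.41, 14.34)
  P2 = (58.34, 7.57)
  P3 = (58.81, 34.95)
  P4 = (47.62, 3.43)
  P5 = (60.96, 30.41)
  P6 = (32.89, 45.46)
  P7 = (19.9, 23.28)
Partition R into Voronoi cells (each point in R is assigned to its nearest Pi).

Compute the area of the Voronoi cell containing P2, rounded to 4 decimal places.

1. box [0,65]×[0,48]: [(0, 0) (65, 0) (65, 48) (0, 48)]
2. ⊥bis P2·P0 via (34.3,16.135): [(28.5514, 0) (65, 0) (65, 48) (45.6529, 48)]  |A|=1339.0967
3. ⊥bis P2·P1 via (55.875,10.955): [(40.8313, 0) (65, 0) (65, 17.5999)]  |A|=212.6837
4. ⊥bis P2·P3 via (58.575,21.26): [(40.8313, 0) (65, 0) (65, 17.5999)]  |A|=212.6837
5. ⊥bis P2·P4 via (52.98,5.5): [(51.9712, 8.1122) (55.1041, 0) (65, 0) (65, 17.5999)]  |A|=154.792
6. ⊥bis P2·P5 via (59.65,18.99): [(51.9712, 8.1122) (55.1041, 0) (65, 0) (65, 17.5999)]  |A|=154.792
7. ⊥bis P2·P6 via (45.615,26.515): [(51.9712, 8.1122) (55.1041, 0) (65, 0) (65, 17.5999)]  |A|=154.792
8. ⊥bis P2·P7 via (39.12,15.425): [(51.9712, 8.1122) (55.1041, 0) (65, 0) (65, 17.5999)]  |A|=154.792
9. canonical 4-gon: [(51.9712, 8.1122) (55.1041, 0) (65, 0) (65, 17.5999)]
10. shoelace: 154.792

Area of P2's cell: 154.7920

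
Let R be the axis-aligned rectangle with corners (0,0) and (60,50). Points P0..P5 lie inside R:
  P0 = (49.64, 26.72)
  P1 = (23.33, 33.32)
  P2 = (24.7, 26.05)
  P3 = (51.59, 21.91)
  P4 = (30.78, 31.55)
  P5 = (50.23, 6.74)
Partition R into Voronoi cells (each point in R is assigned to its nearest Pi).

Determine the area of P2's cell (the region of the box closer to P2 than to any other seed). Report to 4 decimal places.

1. box [0,60]×[0,50]: [(0, 0) (60, 0) (60, 50) (0, 50)]
2. ⊥bis P2·P0 via (37.17,26.385): [(0, 0) (37.8788, 0) (36.5356, 50) (0, 50)]  |A|=1860.3604
3. ⊥bis P2·P1 via (24.015,29.685): [(0, 25.1595) (0, 0) (37.8788, 0) (37.0155, 32.1349)]  |A|=1074.2616
4. ⊥bis P2·P3 via (38.145,23.98): [(0, 25.1595) (0, 0) (34.453, 0) (37.3699, 18.9453) (37.0155, 32.1349)]  |A|=1041.8102
5. ⊥bis P2·P4 via (27.74,28.8): [(26.5135, 30.1558) (0, 25.1595) (0, 0) (34.453, 0) (37.2658, 18.2696)]  |A|=967.9501
6. ⊥bis P2·P5 via (37.465,16.395): [(26.5135, 30.1558) (0, 25.1595) (0, 0) (25.0644, 0) (36.8525, 15.5853) (37.2658, 18.2696)]  |A|=894.7879
7. canonical 6-gon: [(26.5135, 30.1558) (0, 25.1595) (0, 0) (25.0644, 0) (36.8525, 15.5853) (37.2658, 18.2696)]
8. shoelace: 894.7879

Area of P2's cell: 894.7879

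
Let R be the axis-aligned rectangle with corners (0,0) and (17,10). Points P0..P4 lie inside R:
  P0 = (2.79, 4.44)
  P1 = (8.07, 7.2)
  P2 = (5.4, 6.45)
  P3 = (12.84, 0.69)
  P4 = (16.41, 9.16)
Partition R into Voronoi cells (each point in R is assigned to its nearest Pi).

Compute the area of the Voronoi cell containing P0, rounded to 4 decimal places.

Area of P0's cell: 43.4822

1. box [0,17]×[0,10]: [(0, 0) (17, 0) (17, 10) (0, 10)]
2. ⊥bis P0·P1 via (5.43,5.82): [(0, 0) (8.4723, 0) (3.245, 10) (0, 10)]  |A|=58.5864
3. ⊥bis P0·P2 via (4.095,5.445): [(0, 0) (8.2883, 0) (0.5871, 10) (0, 10)]  |A|=44.377
4. ⊥bis P0·P3 via (7.815,2.565): [(0, 0) (6.8579, 0) (7.3248, 1.2511) (0.5871, 10) (0, 10)]  |A|=43.4822
5. ⊥bis P0·P4 via (9.6,6.8): [(0, 0) (6.8579, 0) (7.3248, 1.2511) (0.5871, 10) (0, 10)]  |A|=43.4822
6. canonical 5-gon: [(0, 0) (6.8579, 0) (7.3248, 1.2511) (0.5871, 10) (0, 10)]
7. shoelace: 43.4822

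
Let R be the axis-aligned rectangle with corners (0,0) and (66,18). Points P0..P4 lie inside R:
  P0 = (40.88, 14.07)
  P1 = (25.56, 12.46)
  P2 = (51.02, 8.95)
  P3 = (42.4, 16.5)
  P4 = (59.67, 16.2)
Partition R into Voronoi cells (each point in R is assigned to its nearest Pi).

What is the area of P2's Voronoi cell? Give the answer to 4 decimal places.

Area of P2's cell: 239.9778

1. box [0,66]×[0,18]: [(0, 0) (66, 0) (66, 18) (0, 18)]
2. ⊥bis P2·P0 via (45.95,11.51): [(40.1382, 0) (66, 0) (66, 18) (49.227, 18)]  |A|=383.7128
3. ⊥bis P2·P1 via (38.29,10.705): [(40.1382, 0) (66, 0) (66, 18) (49.227, 18)]  |A|=383.7128
4. ⊥bis P2·P3 via (46.71,12.725): [(46.3641, 12.33) (40.1382, 0) (66, 0) (66, 18) (51.3302, 18)]  |A|=377.7502
5. ⊥bis P2·P4 via (55.345,12.575): [(51.0583, 17.6895) (46.3641, 12.33) (40.1382, 0) (65.8847, 0)]  |A|=239.9778
6. canonical 4-gon: [(51.0583, 17.6895) (46.3641, 12.33) (40.1382, 0) (65.8847, 0)]
7. shoelace: 239.9778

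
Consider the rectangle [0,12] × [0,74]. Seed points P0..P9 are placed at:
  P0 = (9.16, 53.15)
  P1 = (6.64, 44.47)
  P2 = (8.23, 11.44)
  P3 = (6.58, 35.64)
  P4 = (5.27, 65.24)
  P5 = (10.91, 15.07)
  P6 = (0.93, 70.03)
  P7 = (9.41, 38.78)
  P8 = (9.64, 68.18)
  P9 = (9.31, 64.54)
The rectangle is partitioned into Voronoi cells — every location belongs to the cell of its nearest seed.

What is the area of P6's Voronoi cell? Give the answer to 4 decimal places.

Area of P6's cell: 38.3402

1. box [0,12]×[0,74]: [(0, 0) (12, 0) (12, 74) (0, 74)]
2. ⊥bis P6·P0 via (5.045,61.59): [(0, 59.1303) (12, 64.981) (12, 74) (0, 74)]  |A|=143.3326
3. ⊥bis P6·P1 via (3.785,57.25): [(0, 59.1303) (12, 64.981) (12, 74) (0, 74)]  |A|=143.3326
4. ⊥bis P6·P2 via (4.58,40.735): [(0, 59.1303) (12, 64.981) (12, 74) (0, 74)]  |A|=143.3326
5. ⊥bis P6·P3 via (3.755,52.835): [(0, 59.1303) (12, 64.981) (12, 74) (0, 74)]  |A|=143.3326
6. ⊥bis P6·P4 via (3.1,67.635): [(0, 64.8262) (10.125, 74) (0, 74)]  |A|=46.442
7. ⊥bis P6·P5 via (5.92,42.55): [(0, 64.8262) (10.125, 74) (0, 74)]  |A|=46.442
8. ⊥bis P6·P7 via (5.17,54.405): [(0, 64.8262) (10.125, 74) (0, 74)]  |A|=46.442
9. ⊥bis P6·P8 via (5.285,69.105): [(0, 64.8262) (5.4191, 69.7362) (6.3247, 74) (0, 74)]  |A|=38.3402
10. ⊥bis P6·P9 via (5.12,67.285): [(0, 64.8262) (5.4191, 69.7362) (6.3247, 74) (0, 74)]  |A|=38.3402
11. canonical 4-gon: [(0, 64.8262) (5.4191, 69.7362) (6.3247, 74) (0, 74)]
12. shoelace: 38.3402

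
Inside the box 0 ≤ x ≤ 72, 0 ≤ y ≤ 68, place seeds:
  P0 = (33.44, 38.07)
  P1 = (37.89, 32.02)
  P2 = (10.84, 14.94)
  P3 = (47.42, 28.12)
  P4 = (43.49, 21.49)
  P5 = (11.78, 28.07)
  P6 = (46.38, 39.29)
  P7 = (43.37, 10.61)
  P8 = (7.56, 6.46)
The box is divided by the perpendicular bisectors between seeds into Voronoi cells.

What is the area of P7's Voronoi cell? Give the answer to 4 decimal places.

1. box [0,72]×[0,68]: [(0, 0) (72, 0) (72, 68) (0, 68)]
2. ⊥bis P7·P0 via (38.405,24.34): [(0, 10.4521) (0, 0) (72, 0) (72, 36.4885)]  |A|=1689.8624
3. ⊥bis P7·P1 via (40.63,21.315): [(4.3861, 12.0382) (0, 10.4521) (0, 0) (72, 0) (72, 29.3443)]  |A|=1448.3385
4. ⊥bis P7·P2 via (27.105,12.775): [(27.8048, 18.0323) (25.4045, 0) (72, 0) (72, 29.3443)]  |A|=1068.5511
5. ⊥bis P7·P3 via (45.395,19.365): [(38.8899, 20.8696) (27.8048, 18.0323) (25.4045, 0) (72, 0) (72, 13.2114)]  |A|=801.4692
6. ⊥bis P7·P4 via (43.43,16.05): [(60.5433, 15.8613) (27.5642, 16.225) (25.4045, 0) (72, 0) (72, 13.2114)]  |A|=713.1458
7. ⊥bis P7·P5 via (27.575,19.34): [(60.5433, 15.8613) (27.5642, 16.225) (25.4045, 0) (72, 0) (72, 13.2114)]  |A|=713.1458
8. ⊥bis P7·P6 via (44.875,24.95): [(60.5433, 15.8613) (27.5642, 16.225) (25.4045, 0) (72, 0) (72, 13.2114)]  |A|=713.1458
9. ⊥bis P7·P8 via (25.465,8.535): [(60.5433, 15.8613) (27.5642, 16.225) (25.9656, 4.2152) (26.4541, 0) (72, 0) (72, 13.2114)]  |A|=710.9337
10. canonical 6-gon: [(60.5433, 15.8613) (27.5642, 16.225) (25.9656, 4.2152) (26.4541, 0) (72, 0) (72, 13.2114)]
11. shoelace: 710.9337

Area of P7's cell: 710.9337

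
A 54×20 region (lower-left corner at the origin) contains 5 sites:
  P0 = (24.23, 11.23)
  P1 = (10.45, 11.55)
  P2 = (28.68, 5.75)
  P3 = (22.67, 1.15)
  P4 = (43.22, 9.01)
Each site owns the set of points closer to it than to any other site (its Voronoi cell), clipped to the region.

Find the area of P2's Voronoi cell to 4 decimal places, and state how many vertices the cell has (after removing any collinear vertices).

1. box [0,54]×[0,20]: [(0, 0) (54, 0) (54, 20) (0, 20)]
2. ⊥bis P2·P0 via (26.455,8.49): [(15.9999, 0) (54, 0) (54, 20) (40.6291, 20)]  |A|=513.7099
3. ⊥bis P2·P1 via (19.565,8.65): [(17.0962, 0.8902) (16.8129, 0) (54, 0) (54, 20) (40.6291, 20)]  |A|=513.348
4. ⊥bis P2·P3 via (25.675,3.45): [(23.595, 6.1676) (28.3156, 0) (54, 0) (54, 20) (40.6291, 20)]  |A|=475.731
5. ⊥bis P2·P4 via (35.95,7.38): [(34.277, 14.8418) (23.595, 6.1676) (28.3156, 0) (37.6047, 0)]  |A|=122.3479
6. canonical 4-gon: [(34.277, 14.8418) (23.595, 6.1676) (28.3156, 0) (37.6047, 0)]
7. shoelace: 122.3479

Area of P2's cell: 122.3479 (4 vertices)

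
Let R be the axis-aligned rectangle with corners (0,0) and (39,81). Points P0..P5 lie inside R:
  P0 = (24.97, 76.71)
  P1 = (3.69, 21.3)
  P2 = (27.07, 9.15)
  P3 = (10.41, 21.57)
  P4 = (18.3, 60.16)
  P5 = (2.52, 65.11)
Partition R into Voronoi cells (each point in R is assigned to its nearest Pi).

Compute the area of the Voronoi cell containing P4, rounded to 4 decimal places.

Area of P4's cell: 859.4217

1. box [0,39]×[0,81]: [(0, 0) (39, 0) (39, 81) (0, 81)]
2. ⊥bis P4·P0 via (21.635,68.435): [(0, 77.1544) (0, 0) (39, 0) (39, 61.4365)]  |A|=2702.5226
3. ⊥bis P4·P1 via (10.995,40.73): [(0, 77.1544) (0, 44.8637) (39, 30.2011) (39, 61.4365)]  |A|=1238.7583
4. ⊥bis P4·P2 via (22.685,34.655): [(0, 77.1544) (0, 44.8637) (25.7512, 35.1822) (39, 37.46) (39, 61.4365)]  |A|=1190.6726
5. ⊥bis P4·P3 via (14.355,40.865): [(0, 77.1544) (0, 44.8637) (6.2024, 42.5319) (34.6591, 36.7137) (39, 37.46) (39, 61.4365)]  |A|=1142.9679
6. ⊥bis P4·P5 via (10.41,62.635): [(13.285, 71.8002) (4.3253, 43.2376) (6.2024, 42.5319) (34.6591, 36.7137) (39, 37.46) (39, 61.4365)]  |A|=859.4217
7. canonical 6-gon: [(13.285, 71.8002) (4.3253, 43.2376) (6.2024, 42.5319) (34.6591, 36.7137) (39, 37.46) (39, 61.4365)]
8. shoelace: 859.4217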